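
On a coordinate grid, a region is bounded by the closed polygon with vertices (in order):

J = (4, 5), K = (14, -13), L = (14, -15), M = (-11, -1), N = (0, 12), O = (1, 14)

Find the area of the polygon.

Σ = (-122) + (-28) + (-179) + (-132) + (-12) + (-51) = -524
Area = |Σ|/2 = 262.

262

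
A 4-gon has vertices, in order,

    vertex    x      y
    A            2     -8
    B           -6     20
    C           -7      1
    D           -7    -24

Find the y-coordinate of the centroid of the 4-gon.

-103/27

Apply the shoelace (surveyor's) formula. First the cross-terms c_i = x_i·y_{i+1} − x_{i+1}·y_i:
  -8, 134, 175, 104  ⇒  2A = 405, A = 202.5.
Then Σ (y_i + y_{i+1})·c_i = -4635, so ȳ = -4635 / (6·202.5) = -103/27.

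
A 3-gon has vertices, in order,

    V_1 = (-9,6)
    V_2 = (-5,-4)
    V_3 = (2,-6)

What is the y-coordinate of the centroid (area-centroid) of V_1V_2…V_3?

-4/3

Apply the shoelace (surveyor's) formula. First the cross-terms c_i = x_i·y_{i+1} − x_{i+1}·y_i:
  66, 38, -42  ⇒  2A = 62, A = 31.
Then Σ (y_i + y_{i+1})·c_i = -248, so ȳ = -248 / (6·31) = -4/3.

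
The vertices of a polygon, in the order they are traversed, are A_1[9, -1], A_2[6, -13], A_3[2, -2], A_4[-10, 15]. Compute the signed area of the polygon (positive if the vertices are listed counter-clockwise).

-106

Apply the surveyor's formula: 2A = Σ (x_i·y_{i+1} − x_{i+1}·y_i), indices taken mod 4.
Σ = (-111) + (14) + (10) + (-125) = -212
Signed area = Σ/2 = -106 (negative ⇒ clockwise traversal).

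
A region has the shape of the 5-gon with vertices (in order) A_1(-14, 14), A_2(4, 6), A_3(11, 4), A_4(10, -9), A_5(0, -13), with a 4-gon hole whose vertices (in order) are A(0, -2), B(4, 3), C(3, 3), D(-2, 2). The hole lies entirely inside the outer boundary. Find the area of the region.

Outer boundary:
Apply the shoelace (surveyor's) formula: 2A = Σ (x_i·y_{i+1} − x_{i+1}·y_i), indices taken mod 5.
A_1→A_2: (-14)(6) − (4)(14) = -140
A_2→A_3: (4)(4) − (11)(6) = -50
A_3→A_4: (11)(-9) − (10)(4) = -139
A_4→A_5: (10)(-13) − (0)(-9) = -130
A_5→A_1: (0)(14) − (-14)(-13) = -182
Σ = -641
Area = |Σ|/2 = 320.5.
Hole:
Σ = (8) + (3) + (12) + (4) = 27
Area = |Σ|/2 = 13.5.
Net area = 320.5 − 13.5 = 307.

307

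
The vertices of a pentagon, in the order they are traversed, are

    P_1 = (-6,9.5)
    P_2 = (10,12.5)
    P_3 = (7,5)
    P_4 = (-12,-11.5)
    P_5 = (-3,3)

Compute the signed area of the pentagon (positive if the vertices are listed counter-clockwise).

-154.5

Σ = (-170) + (-37.5) + (-20.5) + (-70.5) + (-10.5) = -309
Signed area = Σ/2 = -154.5 (negative ⇒ clockwise traversal).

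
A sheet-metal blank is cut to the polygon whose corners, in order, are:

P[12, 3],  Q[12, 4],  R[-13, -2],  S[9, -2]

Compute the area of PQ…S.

P→Q: (12)(4) − (12)(3) = 12
Q→R: (12)(-2) − (-13)(4) = 28
R→S: (-13)(-2) − (9)(-2) = 44
S→P: (9)(3) − (12)(-2) = 51
Σ = 135
Area = |Σ|/2 = 67.5.

67.5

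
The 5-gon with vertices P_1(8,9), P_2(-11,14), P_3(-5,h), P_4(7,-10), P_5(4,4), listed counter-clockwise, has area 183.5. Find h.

The doubled signed area Σ (x_i y_{i+1} − x_{i+1} y_i) is linear in h.
With h=0 it equals 403; the coefficient of h is -18 (from the two edges through P_3).
So -18·h + 403 = 2·183.5 = 367 ⇒ h = 2.

2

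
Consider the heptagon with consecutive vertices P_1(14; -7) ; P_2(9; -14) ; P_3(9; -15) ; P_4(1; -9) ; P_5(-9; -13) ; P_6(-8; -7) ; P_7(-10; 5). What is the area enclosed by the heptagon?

226.5

Cross-terms: -133, -9, -66, -94, -41, -110, 0  ⇒  Σ = -453
Area = |Σ|/2 = 226.5.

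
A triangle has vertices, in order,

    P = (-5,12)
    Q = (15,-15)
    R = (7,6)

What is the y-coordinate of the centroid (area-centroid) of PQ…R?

1

Apply the shoelace formula. First the cross-terms c_i = x_i·y_{i+1} − x_{i+1}·y_i:
  -105, 195, 114  ⇒  2A = 204, A = 102.
Then Σ (y_i + y_{i+1})·c_i = 612, so ȳ = 612 / (6·102) = 1.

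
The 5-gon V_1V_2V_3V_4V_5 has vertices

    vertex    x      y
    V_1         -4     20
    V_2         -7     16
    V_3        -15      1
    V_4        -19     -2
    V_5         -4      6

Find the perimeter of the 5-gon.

58

|V_1V_2| = √((-3)² + (-4)²) = √25 = 5
|V_2V_3| = √((-8)² + (-15)²) = √289 = 17
|V_3V_4| = √((-4)² + (-3)²) = √25 = 5
|V_4V_5| = √((15)² + (8)²) = √289 = 17
|V_5V_1| = √((0)² + (14)²) = √196 = 14
Perimeter = 5 + 17 + 5 + 17 + 14 = 58.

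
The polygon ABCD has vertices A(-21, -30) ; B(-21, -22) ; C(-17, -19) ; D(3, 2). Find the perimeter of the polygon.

|AB| = √((0)² + (8)²) = √64 = 8
|BC| = √((4)² + (3)²) = √25 = 5
|CD| = √((20)² + (21)²) = √841 = 29
|DA| = √((-24)² + (-32)²) = √1600 = 40
Perimeter = 8 + 5 + 29 + 40 = 82.

82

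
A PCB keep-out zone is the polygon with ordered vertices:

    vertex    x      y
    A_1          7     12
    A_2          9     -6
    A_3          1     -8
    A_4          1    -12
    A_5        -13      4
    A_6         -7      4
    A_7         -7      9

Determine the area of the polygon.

Cross-terms: -150, -66, -4, -152, -24, -35, -147  ⇒  Σ = -578
Area = |Σ|/2 = 289.

289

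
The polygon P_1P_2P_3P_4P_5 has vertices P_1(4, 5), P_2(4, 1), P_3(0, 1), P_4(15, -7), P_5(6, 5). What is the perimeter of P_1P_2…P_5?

42

|P_1P_2| = √((0)² + (-4)²) = √16 = 4
|P_2P_3| = √((-4)² + (0)²) = √16 = 4
|P_3P_4| = √((15)² + (-8)²) = √289 = 17
|P_4P_5| = √((-9)² + (12)²) = √225 = 15
|P_5P_1| = √((-2)² + (0)²) = √4 = 2
Perimeter = 4 + 4 + 17 + 15 + 2 = 42.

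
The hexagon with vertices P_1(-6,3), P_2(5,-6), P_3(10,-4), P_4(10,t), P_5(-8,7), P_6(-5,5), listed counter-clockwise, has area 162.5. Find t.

8

The doubled signed area Σ (x_i y_{i+1} − x_{i+1} y_i) is linear in t.
With t=0 it equals 181; the coefficient of t is 18 (from the two edges through P_4).
So 18·t + 181 = 2·162.5 = 325 ⇒ t = 8.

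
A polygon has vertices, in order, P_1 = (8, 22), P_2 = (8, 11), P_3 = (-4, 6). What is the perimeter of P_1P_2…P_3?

44

|P_1P_2| = √((0)² + (-11)²) = √121 = 11
|P_2P_3| = √((-12)² + (-5)²) = √169 = 13
|P_3P_1| = √((12)² + (16)²) = √400 = 20
Perimeter = 11 + 13 + 20 = 44.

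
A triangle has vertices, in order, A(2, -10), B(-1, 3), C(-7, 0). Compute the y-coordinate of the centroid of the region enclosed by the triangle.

-7/3

Apply the surveyor's formula. First the cross-terms c_i = x_i·y_{i+1} − x_{i+1}·y_i:
  -4, 21, 70  ⇒  2A = 87, A = 43.5.
Then Σ (y_i + y_{i+1})·c_i = -609, so ȳ = -609 / (6·43.5) = -7/3.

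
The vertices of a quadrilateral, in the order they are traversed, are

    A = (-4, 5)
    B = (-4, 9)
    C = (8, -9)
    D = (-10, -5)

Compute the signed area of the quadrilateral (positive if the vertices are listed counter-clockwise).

Σ = (-16) + (-36) + (-130) + (-70) = -252
Signed area = Σ/2 = -126 (negative ⇒ clockwise traversal).

-126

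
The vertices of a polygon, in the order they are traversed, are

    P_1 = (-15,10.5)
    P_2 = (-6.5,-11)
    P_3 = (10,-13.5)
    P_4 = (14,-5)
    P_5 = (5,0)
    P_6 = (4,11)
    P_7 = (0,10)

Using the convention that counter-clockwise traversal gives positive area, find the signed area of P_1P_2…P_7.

420

Apply Gauss's area formula: 2A = Σ (x_i·y_{i+1} − x_{i+1}·y_i), indices taken mod 7.
Σ = (233.25) + (197.75) + (139) + (25) + (55) + (40) + (150) = 840
Signed area = Σ/2 = 420 (positive ⇒ counter-clockwise traversal).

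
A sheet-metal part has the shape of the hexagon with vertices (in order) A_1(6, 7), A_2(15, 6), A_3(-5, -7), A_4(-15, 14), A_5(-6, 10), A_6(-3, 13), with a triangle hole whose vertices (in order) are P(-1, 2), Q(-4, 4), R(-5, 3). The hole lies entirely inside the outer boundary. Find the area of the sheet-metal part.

263.5

Outer boundary:
Cross-terms: -69, -75, -175, -66, -48, -99  ⇒  Σ = -532
Area = |Σ|/2 = 266.
Hole:
Σ = (4) + (8) + (-7) = 5
Area = |Σ|/2 = 2.5.
Net area = 266 − 2.5 = 263.5.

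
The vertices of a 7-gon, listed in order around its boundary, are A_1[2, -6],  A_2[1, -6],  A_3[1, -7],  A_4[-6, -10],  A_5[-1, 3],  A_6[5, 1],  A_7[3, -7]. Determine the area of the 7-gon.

72.5

Σ = (-6) + (-1) + (-52) + (-28) + (-16) + (-38) + (-4) = -145
Area = |Σ|/2 = 72.5.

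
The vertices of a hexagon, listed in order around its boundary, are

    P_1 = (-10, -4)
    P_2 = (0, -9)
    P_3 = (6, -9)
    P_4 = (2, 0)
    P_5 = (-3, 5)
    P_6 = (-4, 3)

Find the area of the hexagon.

Apply Gauss's area formula: 2A = Σ (x_i·y_{i+1} − x_{i+1}·y_i), indices taken mod 6.
P_1→P_2: (-10)(-9) − (0)(-4) = 90
P_2→P_3: (0)(-9) − (6)(-9) = 54
P_3→P_4: (6)(0) − (2)(-9) = 18
P_4→P_5: (2)(5) − (-3)(0) = 10
P_5→P_6: (-3)(3) − (-4)(5) = 11
P_6→P_1: (-4)(-4) − (-10)(3) = 46
Σ = 229
Area = |Σ|/2 = 114.5.

114.5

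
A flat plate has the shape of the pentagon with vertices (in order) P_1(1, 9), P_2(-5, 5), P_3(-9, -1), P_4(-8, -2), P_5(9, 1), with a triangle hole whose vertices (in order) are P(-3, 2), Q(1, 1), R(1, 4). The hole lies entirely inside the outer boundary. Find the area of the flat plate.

94

Outer boundary:
Σ = (50) + (50) + (10) + (10) + (80) = 200
Area = |Σ|/2 = 100.
Hole:
Apply the surveyor's formula: 2A = Σ (x_i·y_{i+1} − x_{i+1}·y_i), indices taken mod 3.
Σ = (-5) + (3) + (14) = 12
Area = |Σ|/2 = 6.
Net area = 100 − 6 = 94.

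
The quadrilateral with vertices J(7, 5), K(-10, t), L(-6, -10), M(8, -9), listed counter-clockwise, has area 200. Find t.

The doubled signed area Σ (x_i y_{i+1} − x_{i+1} y_i) is linear in t.
With t=0 it equals 387; the coefficient of t is 13 (from the two edges through K).
So 13·t + 387 = 2·200 = 400 ⇒ t = 1.

1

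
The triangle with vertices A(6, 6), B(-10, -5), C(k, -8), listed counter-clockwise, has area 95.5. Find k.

Write out the shoelace sum; only the two edges meeting at C involve k:
2·Area = [((-10)·(-8) − k·(-5)) + (k·6 − 6·(-8))] + 30
       = 11·k + 158 = 191
⇒ k = 3.

3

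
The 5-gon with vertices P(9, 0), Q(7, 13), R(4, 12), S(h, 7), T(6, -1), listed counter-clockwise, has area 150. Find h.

-12

Write out the shoelace sum; only the two edges meeting at S involve h:
2·Area = [(4·7 − h·12) + (h·(-1) − 6·7)] + 158
       = -13·h + 144 = 300
⇒ h = -12.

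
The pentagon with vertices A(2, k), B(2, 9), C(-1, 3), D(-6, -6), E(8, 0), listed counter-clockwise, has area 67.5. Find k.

The doubled signed area Σ (x_i y_{i+1} − x_{i+1} y_i) is linear in k.
With k=0 it equals 105; the coefficient of k is 6 (from the two edges through A).
So 6·k + 105 = 2·67.5 = 135 ⇒ k = 5.

5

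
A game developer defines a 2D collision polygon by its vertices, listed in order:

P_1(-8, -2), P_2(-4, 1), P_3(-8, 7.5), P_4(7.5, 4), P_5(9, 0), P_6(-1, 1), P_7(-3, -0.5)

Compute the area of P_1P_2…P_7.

73.875

Apply the shoelace (surveyor's) formula: 2A = Σ (x_i·y_{i+1} − x_{i+1}·y_i), indices taken mod 7.
P_1→P_2: (-8)(1) − (-4)(-2) = -16
P_2→P_3: (-4)(7.5) − (-8)(1) = -22
P_3→P_4: (-8)(4) − (7.5)(7.5) = -88.25
P_4→P_5: (7.5)(0) − (9)(4) = -36
P_5→P_6: (9)(1) − (-1)(0) = 9
P_6→P_7: (-1)(-0.5) − (-3)(1) = 3.5
P_7→P_1: (-3)(-2) − (-8)(-0.5) = 2
Σ = -147.75
Area = |Σ|/2 = 73.875.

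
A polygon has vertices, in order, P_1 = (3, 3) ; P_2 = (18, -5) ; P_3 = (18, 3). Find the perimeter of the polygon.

|P_1P_2| = √((15)² + (-8)²) = √289 = 17
|P_2P_3| = √((0)² + (8)²) = √64 = 8
|P_3P_1| = √((-15)² + (0)²) = √225 = 15
Perimeter = 17 + 8 + 15 = 40.

40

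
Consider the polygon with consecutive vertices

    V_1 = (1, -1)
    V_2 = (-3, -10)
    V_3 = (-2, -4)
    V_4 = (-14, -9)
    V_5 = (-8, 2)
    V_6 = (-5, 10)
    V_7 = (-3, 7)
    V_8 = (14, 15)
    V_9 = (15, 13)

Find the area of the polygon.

224

Apply the shoelace (surveyor's) formula: 2A = Σ (x_i·y_{i+1} − x_{i+1}·y_i), indices taken mod 9.
Cross-terms: -13, -8, -38, -100, -70, -5, -143, -43, -28  ⇒  Σ = -448
Area = |Σ|/2 = 224.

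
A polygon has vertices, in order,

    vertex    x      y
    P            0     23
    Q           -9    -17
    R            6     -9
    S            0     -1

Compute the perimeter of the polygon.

92

|PQ| = √((-9)² + (-40)²) = √1681 = 41
|QR| = √((15)² + (8)²) = √289 = 17
|RS| = √((-6)² + (8)²) = √100 = 10
|SP| = √((0)² + (24)²) = √576 = 24
Perimeter = 41 + 17 + 10 + 24 = 92.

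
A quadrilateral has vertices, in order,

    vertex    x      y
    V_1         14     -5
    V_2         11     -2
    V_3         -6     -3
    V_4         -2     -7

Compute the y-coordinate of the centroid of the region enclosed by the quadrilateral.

-30/7

Apply Gauss's area formula. First the cross-terms c_i = x_i·y_{i+1} − x_{i+1}·y_i:
  27, -45, 36, 108  ⇒  2A = 126, A = 63.
Then Σ (y_i + y_{i+1})·c_i = -1620, so ȳ = -1620 / (6·63) = -30/7.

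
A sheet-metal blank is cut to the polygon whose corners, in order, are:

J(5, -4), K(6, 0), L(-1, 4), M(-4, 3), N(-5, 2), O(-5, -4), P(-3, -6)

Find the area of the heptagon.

79

Apply the shoelace (surveyor's) formula: 2A = Σ (x_i·y_{i+1} − x_{i+1}·y_i), indices taken mod 7.
Cross-terms: 24, 24, 13, 7, 30, 18, 42  ⇒  Σ = 158
Area = |Σ|/2 = 79.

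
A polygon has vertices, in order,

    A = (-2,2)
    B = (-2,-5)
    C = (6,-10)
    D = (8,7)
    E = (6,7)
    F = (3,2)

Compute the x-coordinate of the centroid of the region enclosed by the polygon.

659/201

Apply Gauss's area formula. First the cross-terms c_i = x_i·y_{i+1} − x_{i+1}·y_i:
  14, 50, 122, 14, -9, 10  ⇒  2A = 201, A = 100.5.
Then Σ (x_i + x_{i+1})·c_i = 1977, so x̄ = 1977 / (6·100.5) = 659/201.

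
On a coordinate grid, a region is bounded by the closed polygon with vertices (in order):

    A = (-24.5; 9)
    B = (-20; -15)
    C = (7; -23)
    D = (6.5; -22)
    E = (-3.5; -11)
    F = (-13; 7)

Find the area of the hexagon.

423.25

A→B: (-24.5)(-15) − (-20)(9) = 547.5
B→C: (-20)(-23) − (7)(-15) = 565
C→D: (7)(-22) − (6.5)(-23) = -4.5
D→E: (6.5)(-11) − (-3.5)(-22) = -148.5
E→F: (-3.5)(7) − (-13)(-11) = -167.5
F→A: (-13)(9) − (-24.5)(7) = 54.5
Σ = 846.5
Area = |Σ|/2 = 423.25.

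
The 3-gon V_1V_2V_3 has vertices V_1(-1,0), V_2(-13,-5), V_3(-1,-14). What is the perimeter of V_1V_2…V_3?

42

|V_1V_2| = √((-12)² + (-5)²) = √169 = 13
|V_2V_3| = √((12)² + (-9)²) = √225 = 15
|V_3V_1| = √((0)² + (14)²) = √196 = 14
Perimeter = 13 + 15 + 14 = 42.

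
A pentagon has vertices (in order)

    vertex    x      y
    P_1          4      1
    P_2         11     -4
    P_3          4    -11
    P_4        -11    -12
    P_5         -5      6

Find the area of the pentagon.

Apply the shoelace (surveyor's) formula: 2A = Σ (x_i·y_{i+1} − x_{i+1}·y_i), indices taken mod 5.
Cross-terms: -27, -105, -169, -126, -29  ⇒  Σ = -456
Area = |Σ|/2 = 228.

228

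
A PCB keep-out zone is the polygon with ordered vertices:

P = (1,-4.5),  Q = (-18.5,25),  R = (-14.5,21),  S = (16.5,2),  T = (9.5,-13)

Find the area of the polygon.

Apply the shoelace formula: 2A = Σ (x_i·y_{i+1} − x_{i+1}·y_i), indices taken mod 5.
Σ = (-58.25) + (-26) + (-375.5) + (-233.5) + (-29.75) = -723
Area = |Σ|/2 = 361.5.

361.5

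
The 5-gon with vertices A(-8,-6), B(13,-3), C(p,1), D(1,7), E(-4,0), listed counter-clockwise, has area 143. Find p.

12

Write out the shoelace sum; only the two edges meeting at C involve p:
2·Area = [(13·1 − p·(-3)) + (p·7 − 1·1)] + 154
       = 10·p + 166 = 286
⇒ p = 12.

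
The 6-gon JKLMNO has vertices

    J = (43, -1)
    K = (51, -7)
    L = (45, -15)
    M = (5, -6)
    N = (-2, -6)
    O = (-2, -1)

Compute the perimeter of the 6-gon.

118

|JK| = √((8)² + (-6)²) = √100 = 10
|KL| = √((-6)² + (-8)²) = √100 = 10
|LM| = √((-40)² + (9)²) = √1681 = 41
|MN| = √((-7)² + (0)²) = √49 = 7
|NO| = √((0)² + (5)²) = √25 = 5
|OJ| = √((45)² + (0)²) = √2025 = 45
Perimeter = 10 + 10 + 41 + 7 + 5 + 45 = 118.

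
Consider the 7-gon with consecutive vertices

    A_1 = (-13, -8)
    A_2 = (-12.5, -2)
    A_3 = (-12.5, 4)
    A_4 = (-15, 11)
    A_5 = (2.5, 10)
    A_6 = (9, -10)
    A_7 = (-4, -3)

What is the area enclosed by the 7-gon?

296.5

Σ = (-74) + (-75) + (-77.5) + (-177.5) + (-115) + (-67) + (-7) = -593
Area = |Σ|/2 = 296.5.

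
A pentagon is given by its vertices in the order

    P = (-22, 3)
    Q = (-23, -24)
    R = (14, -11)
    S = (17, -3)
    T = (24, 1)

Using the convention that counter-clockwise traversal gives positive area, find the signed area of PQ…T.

Cross-terms: 597, 589, 145, 89, 94  ⇒  Σ = 1514
Signed area = Σ/2 = 757 (positive ⇒ counter-clockwise traversal).

757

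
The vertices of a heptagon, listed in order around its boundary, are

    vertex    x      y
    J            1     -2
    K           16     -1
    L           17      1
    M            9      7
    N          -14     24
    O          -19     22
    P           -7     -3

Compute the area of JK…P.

Apply the shoelace (surveyor's) formula: 2A = Σ (x_i·y_{i+1} − x_{i+1}·y_i), indices taken mod 7.
Cross-terms: 31, 33, 110, 314, 148, 211, 17  ⇒  Σ = 864
Area = |Σ|/2 = 432.

432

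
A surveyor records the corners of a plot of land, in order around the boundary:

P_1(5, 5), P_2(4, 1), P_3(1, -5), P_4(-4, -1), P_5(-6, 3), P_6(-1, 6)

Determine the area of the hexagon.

Apply Gauss's area formula: 2A = Σ (x_i·y_{i+1} − x_{i+1}·y_i), indices taken mod 6.
Σ = (-15) + (-21) + (-21) + (-18) + (-33) + (-35) = -143
Area = |Σ|/2 = 71.5.

71.5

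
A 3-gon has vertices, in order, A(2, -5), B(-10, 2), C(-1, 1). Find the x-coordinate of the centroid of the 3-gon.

Apply the surveyor's formula. First the cross-terms c_i = x_i·y_{i+1} − x_{i+1}·y_i:
  -46, -8, 3  ⇒  2A = -51, A = -25.5.
Then Σ (x_i + x_{i+1})·c_i = 459, so x̄ = 459 / (6·(-25.5)) = -3.

-3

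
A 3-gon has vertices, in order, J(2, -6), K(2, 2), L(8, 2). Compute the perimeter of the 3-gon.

|JK| = √((0)² + (8)²) = √64 = 8
|KL| = √((6)² + (0)²) = √36 = 6
|LJ| = √((-6)² + (-8)²) = √100 = 10
Perimeter = 8 + 6 + 10 = 24.

24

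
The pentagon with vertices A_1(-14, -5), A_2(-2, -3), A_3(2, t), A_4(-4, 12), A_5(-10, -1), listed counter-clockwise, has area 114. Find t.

Write out the shoelace sum; only the two edges meeting at A_3 involve t:
2·Area = [((-2)·t − 2·(-3)) + (2·12 − (-4)·t)] + 192
       = 2·t + 222 = 228
⇒ t = 3.

3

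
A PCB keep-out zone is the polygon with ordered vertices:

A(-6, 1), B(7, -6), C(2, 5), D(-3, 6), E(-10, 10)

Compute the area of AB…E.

Σ = (29) + (47) + (27) + (30) + (50) = 183
Area = |Σ|/2 = 91.5.

91.5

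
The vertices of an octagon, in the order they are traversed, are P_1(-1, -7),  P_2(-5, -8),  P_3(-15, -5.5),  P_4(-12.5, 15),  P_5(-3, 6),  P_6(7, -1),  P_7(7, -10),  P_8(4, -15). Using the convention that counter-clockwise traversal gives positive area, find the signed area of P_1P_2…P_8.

P_1→P_2: (-1)(-8) − (-5)(-7) = -27
P_2→P_3: (-5)(-5.5) − (-15)(-8) = -92.5
P_3→P_4: (-15)(15) − (-12.5)(-5.5) = -293.75
P_4→P_5: (-12.5)(6) − (-3)(15) = -30
P_5→P_6: (-3)(-1) − (7)(6) = -39
P_6→P_7: (7)(-10) − (7)(-1) = -63
P_7→P_8: (7)(-15) − (4)(-10) = -65
P_8→P_1: (4)(-7) − (-1)(-15) = -43
Σ = -653.25
Signed area = Σ/2 = -326.625 (negative ⇒ clockwise traversal).

-326.625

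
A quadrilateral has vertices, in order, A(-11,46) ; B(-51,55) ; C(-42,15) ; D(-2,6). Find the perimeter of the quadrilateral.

|AB| = √((-40)² + (9)²) = √1681 = 41
|BC| = √((9)² + (-40)²) = √1681 = 41
|CD| = √((40)² + (-9)²) = √1681 = 41
|DA| = √((-9)² + (40)²) = √1681 = 41
Perimeter = 41 + 41 + 41 + 41 = 164.

164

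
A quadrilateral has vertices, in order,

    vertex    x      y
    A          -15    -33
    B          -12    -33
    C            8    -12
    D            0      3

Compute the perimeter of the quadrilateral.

88

|AB| = √((3)² + (0)²) = √9 = 3
|BC| = √((20)² + (21)²) = √841 = 29
|CD| = √((-8)² + (15)²) = √289 = 17
|DA| = √((-15)² + (-36)²) = √1521 = 39
Perimeter = 3 + 29 + 17 + 39 = 88.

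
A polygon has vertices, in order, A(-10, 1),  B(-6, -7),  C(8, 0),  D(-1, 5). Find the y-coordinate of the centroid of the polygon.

Apply the shoelace formula. First the cross-terms c_i = x_i·y_{i+1} − x_{i+1}·y_i:
  76, 56, 40, 49  ⇒  2A = 221, A = 110.5.
Then Σ (y_i + y_{i+1})·c_i = -354, so ȳ = -354 / (6·110.5) = -118/221.

-118/221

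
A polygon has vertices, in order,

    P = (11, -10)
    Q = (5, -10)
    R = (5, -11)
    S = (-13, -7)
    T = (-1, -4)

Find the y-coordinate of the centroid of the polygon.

-181/24

Apply the shoelace formula. First the cross-terms c_i = x_i·y_{i+1} − x_{i+1}·y_i:
  -60, -5, -178, 45, 54  ⇒  2A = -144, A = -72.
Then Σ (y_i + y_{i+1})·c_i = 3258, so ȳ = 3258 / (6·(-72)) = -181/24.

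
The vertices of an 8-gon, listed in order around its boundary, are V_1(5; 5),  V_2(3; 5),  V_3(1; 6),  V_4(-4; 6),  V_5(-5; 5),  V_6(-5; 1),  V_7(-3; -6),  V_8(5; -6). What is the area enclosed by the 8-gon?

Apply Gauss's area formula: 2A = Σ (x_i·y_{i+1} − x_{i+1}·y_i), indices taken mod 8.
Cross-terms: 10, 13, 30, 10, 20, 33, 48, 55  ⇒  Σ = 219
Area = |Σ|/2 = 109.5.

109.5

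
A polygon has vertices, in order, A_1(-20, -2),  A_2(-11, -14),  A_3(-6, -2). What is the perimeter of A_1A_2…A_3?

42

|A_1A_2| = √((9)² + (-12)²) = √225 = 15
|A_2A_3| = √((5)² + (12)²) = √169 = 13
|A_3A_1| = √((-14)² + (0)²) = √196 = 14
Perimeter = 15 + 13 + 14 = 42.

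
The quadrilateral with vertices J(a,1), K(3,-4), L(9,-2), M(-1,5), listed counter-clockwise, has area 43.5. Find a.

Write out the shoelace sum; only the two edges meeting at J involve a:
2·Area = [((-1)·1 − a·5) + (a·(-4) − 3·1)] + 73
       = -9·a + 69 = 87
⇒ a = -2.

-2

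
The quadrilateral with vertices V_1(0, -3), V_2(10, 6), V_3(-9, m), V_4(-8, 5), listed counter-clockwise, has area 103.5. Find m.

8

Write out the shoelace sum; only the two edges meeting at V_3 involve m:
2·Area = [(10·m − (-9)·6) + ((-9)·5 − (-8)·m)] + 54
       = 18·m + 63 = 207
⇒ m = 8.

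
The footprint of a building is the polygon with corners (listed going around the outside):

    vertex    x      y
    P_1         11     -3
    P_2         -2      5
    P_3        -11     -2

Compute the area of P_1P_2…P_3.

Σ = (49) + (59) + (55) = 163
Area = |Σ|/2 = 81.5.

81.5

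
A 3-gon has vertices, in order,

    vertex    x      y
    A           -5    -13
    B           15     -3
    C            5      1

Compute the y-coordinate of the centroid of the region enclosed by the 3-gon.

-5

Apply the shoelace formula. First the cross-terms c_i = x_i·y_{i+1} − x_{i+1}·y_i:
  210, 30, -60  ⇒  2A = 180, A = 90.
Then Σ (y_i + y_{i+1})·c_i = -2700, so ȳ = -2700 / (6·90) = -5.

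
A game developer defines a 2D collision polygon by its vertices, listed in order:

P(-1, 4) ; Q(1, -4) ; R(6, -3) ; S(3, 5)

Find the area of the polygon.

38.5

Apply the shoelace (surveyor's) formula: 2A = Σ (x_i·y_{i+1} − x_{i+1}·y_i), indices taken mod 4.
Σ = (0) + (21) + (39) + (17) = 77
Area = |Σ|/2 = 38.5.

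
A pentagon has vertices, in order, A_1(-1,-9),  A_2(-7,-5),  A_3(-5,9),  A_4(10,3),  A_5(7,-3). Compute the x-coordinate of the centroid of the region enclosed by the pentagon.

Apply the surveyor's formula. First the cross-terms c_i = x_i·y_{i+1} − x_{i+1}·y_i:
  -58, -88, -105, -51, -66  ⇒  2A = -368, A = -184.
Then Σ (x_i + x_{i+1})·c_i = -268, so x̄ = -268 / (6·(-184)) = 67/276.

67/276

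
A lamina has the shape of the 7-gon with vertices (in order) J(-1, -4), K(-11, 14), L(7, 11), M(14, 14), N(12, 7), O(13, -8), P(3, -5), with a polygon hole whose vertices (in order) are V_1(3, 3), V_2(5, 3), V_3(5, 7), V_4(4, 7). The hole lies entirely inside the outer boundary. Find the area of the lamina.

Outer boundary:
J→K: (-1)(14) − (-11)(-4) = -58
K→L: (-11)(11) − (7)(14) = -219
L→M: (7)(14) − (14)(11) = -56
M→N: (14)(7) − (12)(14) = -70
N→O: (12)(-8) − (13)(7) = -187
O→P: (13)(-5) − (3)(-8) = -41
P→J: (3)(-4) − (-1)(-5) = -17
Σ = -648
Area = |Σ|/2 = 324.
Hole:
Apply the surveyor's formula: 2A = Σ (x_i·y_{i+1} − x_{i+1}·y_i), indices taken mod 4.
V_1→V_2: (3)(3) − (5)(3) = -6
V_2→V_3: (5)(7) − (5)(3) = 20
V_3→V_4: (5)(7) − (4)(7) = 7
V_4→V_1: (4)(3) − (3)(7) = -9
Σ = 12
Area = |Σ|/2 = 6.
Net area = 324 − 6 = 318.

318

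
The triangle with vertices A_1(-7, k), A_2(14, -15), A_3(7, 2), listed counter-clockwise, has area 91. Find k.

10

The doubled signed area Σ (x_i y_{i+1} − x_{i+1} y_i) is linear in k.
With k=0 it equals 252; the coefficient of k is -7 (from the two edges through A_1).
So -7·k + 252 = 2·91 = 182 ⇒ k = 10.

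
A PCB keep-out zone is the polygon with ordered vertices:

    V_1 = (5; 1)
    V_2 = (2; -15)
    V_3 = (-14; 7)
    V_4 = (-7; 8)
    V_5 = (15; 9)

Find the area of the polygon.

274.5

Apply the shoelace formula: 2A = Σ (x_i·y_{i+1} − x_{i+1}·y_i), indices taken mod 5.
Σ = (-77) + (-196) + (-63) + (-183) + (-30) = -549
Area = |Σ|/2 = 274.5.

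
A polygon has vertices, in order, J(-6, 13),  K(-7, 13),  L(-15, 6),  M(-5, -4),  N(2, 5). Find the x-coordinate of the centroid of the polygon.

-1836/295

Apply the shoelace formula. First the cross-terms c_i = x_i·y_{i+1} − x_{i+1}·y_i:
  13, 153, 90, -17, 56  ⇒  2A = 295, A = 147.5.
Then Σ (x_i + x_{i+1})·c_i = -5508, so x̄ = -5508 / (6·147.5) = -1836/295.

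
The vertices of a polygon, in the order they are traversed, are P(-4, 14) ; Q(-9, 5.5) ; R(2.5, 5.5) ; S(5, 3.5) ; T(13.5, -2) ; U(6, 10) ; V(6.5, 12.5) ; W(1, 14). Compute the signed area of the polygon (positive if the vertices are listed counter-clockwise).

Cross-terms: 104, -63.25, -18.75, -57.25, 147, 10, 78.5, 70  ⇒  Σ = 270.25
Signed area = Σ/2 = 135.125 (positive ⇒ counter-clockwise traversal).

135.125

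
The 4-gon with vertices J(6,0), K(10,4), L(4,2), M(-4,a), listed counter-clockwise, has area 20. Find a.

-2

Write out the shoelace sum; only the two edges meeting at M involve a:
2·Area = [(4·a − (-4)·2) + ((-4)·0 − 6·a)] + 28
       = -2·a + 36 = 40
⇒ a = -2.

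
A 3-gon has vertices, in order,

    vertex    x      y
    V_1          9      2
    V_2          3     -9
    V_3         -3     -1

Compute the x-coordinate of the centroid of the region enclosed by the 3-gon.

3

Apply Gauss's area formula. First the cross-terms c_i = x_i·y_{i+1} − x_{i+1}·y_i:
  -87, -30, 3  ⇒  2A = -114, A = -57.
Then Σ (x_i + x_{i+1})·c_i = -1026, so x̄ = -1026 / (6·(-57)) = 3.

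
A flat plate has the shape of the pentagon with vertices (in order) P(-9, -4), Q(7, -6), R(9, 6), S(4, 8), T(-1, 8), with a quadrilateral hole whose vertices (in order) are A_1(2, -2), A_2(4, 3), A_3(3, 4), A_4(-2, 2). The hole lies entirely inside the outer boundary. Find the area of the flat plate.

153.5

Outer boundary:
Σ = (82) + (96) + (48) + (40) + (76) = 342
Area = |Σ|/2 = 171.
Hole:
Σ = (14) + (7) + (14) + (0) = 35
Area = |Σ|/2 = 17.5.
Net area = 171 − 17.5 = 153.5.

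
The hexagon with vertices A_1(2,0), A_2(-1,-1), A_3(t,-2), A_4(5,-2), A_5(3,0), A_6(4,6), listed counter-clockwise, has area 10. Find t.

The doubled signed area Σ (x_i y_{i+1} − x_{i+1} y_i) is linear in t.
With t=0 it equals 22; the coefficient of t is -1 (from the two edges through A_3).
So -1·t + 22 = 2·10 = 20 ⇒ t = 2.

2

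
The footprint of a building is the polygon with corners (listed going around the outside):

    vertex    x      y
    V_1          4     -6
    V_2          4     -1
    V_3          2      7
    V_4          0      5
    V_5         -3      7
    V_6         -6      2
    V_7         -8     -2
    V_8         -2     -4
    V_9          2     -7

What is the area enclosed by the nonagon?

Apply the surveyor's formula: 2A = Σ (x_i·y_{i+1} − x_{i+1}·y_i), indices taken mod 9.
Σ = (20) + (30) + (10) + (15) + (36) + (28) + (28) + (22) + (16) = 205
Area = |Σ|/2 = 102.5.

102.5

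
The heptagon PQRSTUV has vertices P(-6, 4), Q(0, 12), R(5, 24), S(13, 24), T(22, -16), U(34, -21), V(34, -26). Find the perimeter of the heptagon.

|PQ| = √((6)² + (8)²) = √100 = 10
|QR| = √((5)² + (12)²) = √169 = 13
|RS| = √((8)² + (0)²) = √64 = 8
|ST| = √((9)² + (-40)²) = √1681 = 41
|TU| = √((12)² + (-5)²) = √169 = 13
|UV| = √((0)² + (-5)²) = √25 = 5
|VP| = √((-40)² + (30)²) = √2500 = 50
Perimeter = 10 + 13 + 8 + 41 + 13 + 5 + 50 = 140.

140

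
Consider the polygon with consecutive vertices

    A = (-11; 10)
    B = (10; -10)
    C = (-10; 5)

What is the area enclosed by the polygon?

42.5

Apply the shoelace formula: 2A = Σ (x_i·y_{i+1} − x_{i+1}·y_i), indices taken mod 3.
Σ = (10) + (-50) + (-45) = -85
Area = |Σ|/2 = 42.5.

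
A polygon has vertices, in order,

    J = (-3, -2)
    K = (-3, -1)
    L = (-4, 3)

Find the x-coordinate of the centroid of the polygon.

-10/3

Apply the surveyor's formula. First the cross-terms c_i = x_i·y_{i+1} − x_{i+1}·y_i:
  -3, -13, 17  ⇒  2A = 1, A = 0.5.
Then Σ (x_i + x_{i+1})·c_i = -10, so x̄ = -10 / (6·0.5) = -10/3.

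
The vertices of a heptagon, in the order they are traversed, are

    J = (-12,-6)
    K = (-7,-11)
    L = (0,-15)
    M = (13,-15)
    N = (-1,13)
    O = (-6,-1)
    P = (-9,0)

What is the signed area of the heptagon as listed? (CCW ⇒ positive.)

334

J→K: (-12)(-11) − (-7)(-6) = 90
K→L: (-7)(-15) − (0)(-11) = 105
L→M: (0)(-15) − (13)(-15) = 195
M→N: (13)(13) − (-1)(-15) = 154
N→O: (-1)(-1) − (-6)(13) = 79
O→P: (-6)(0) − (-9)(-1) = -9
P→J: (-9)(-6) − (-12)(0) = 54
Σ = 668
Signed area = Σ/2 = 334 (positive ⇒ counter-clockwise traversal).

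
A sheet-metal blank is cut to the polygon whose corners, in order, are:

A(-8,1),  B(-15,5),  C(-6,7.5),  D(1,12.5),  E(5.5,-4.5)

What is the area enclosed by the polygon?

146.875

Apply the shoelace formula: 2A = Σ (x_i·y_{i+1} − x_{i+1}·y_i), indices taken mod 5.
Σ = (-25) + (-82.5) + (-82.5) + (-73.25) + (-30.5) = -293.75
Area = |Σ|/2 = 146.875.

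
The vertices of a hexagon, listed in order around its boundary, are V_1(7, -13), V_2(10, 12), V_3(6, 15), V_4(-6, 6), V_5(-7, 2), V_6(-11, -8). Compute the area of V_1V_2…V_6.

362.5

Apply the shoelace (surveyor's) formula: 2A = Σ (x_i·y_{i+1} − x_{i+1}·y_i), indices taken mod 6.
Σ = (214) + (78) + (126) + (30) + (78) + (199) = 725
Area = |Σ|/2 = 362.5.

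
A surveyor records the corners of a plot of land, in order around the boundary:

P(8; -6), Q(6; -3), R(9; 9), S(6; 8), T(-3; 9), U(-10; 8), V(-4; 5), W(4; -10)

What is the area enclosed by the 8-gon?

Apply Gauss's area formula: 2A = Σ (x_i·y_{i+1} − x_{i+1}·y_i), indices taken mod 8.
Cross-terms: 12, 81, 18, 78, 66, -18, 20, 56  ⇒  Σ = 313
Area = |Σ|/2 = 156.5.

156.5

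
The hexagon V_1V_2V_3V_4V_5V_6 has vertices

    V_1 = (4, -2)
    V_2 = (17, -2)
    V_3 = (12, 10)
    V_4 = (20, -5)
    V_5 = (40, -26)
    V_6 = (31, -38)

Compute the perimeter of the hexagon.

|V_1V_2| = √((13)² + (0)²) = √169 = 13
|V_2V_3| = √((-5)² + (12)²) = √169 = 13
|V_3V_4| = √((8)² + (-15)²) = √289 = 17
|V_4V_5| = √((20)² + (-21)²) = √841 = 29
|V_5V_6| = √((-9)² + (-12)²) = √225 = 15
|V_6V_1| = √((-27)² + (36)²) = √2025 = 45
Perimeter = 13 + 13 + 17 + 29 + 15 + 45 = 132.

132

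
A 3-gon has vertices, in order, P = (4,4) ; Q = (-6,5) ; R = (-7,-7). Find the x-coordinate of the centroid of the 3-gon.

Apply the surveyor's formula. First the cross-terms c_i = x_i·y_{i+1} − x_{i+1}·y_i:
  44, 77, 0  ⇒  2A = 121, A = 60.5.
Then Σ (x_i + x_{i+1})·c_i = -1089, so x̄ = -1089 / (6·60.5) = -3.

-3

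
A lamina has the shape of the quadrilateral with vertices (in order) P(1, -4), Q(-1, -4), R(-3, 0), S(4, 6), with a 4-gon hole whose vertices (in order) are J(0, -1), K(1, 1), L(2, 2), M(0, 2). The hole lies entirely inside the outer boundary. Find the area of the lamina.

27.5

Outer boundary:
Apply Gauss's area formula: 2A = Σ (x_i·y_{i+1} − x_{i+1}·y_i), indices taken mod 4.
Σ = (-8) + (-12) + (-18) + (-22) = -60
Area = |Σ|/2 = 30.
Hole:
Apply the shoelace formula: 2A = Σ (x_i·y_{i+1} − x_{i+1}·y_i), indices taken mod 4.
Σ = (1) + (0) + (4) + (0) = 5
Area = |Σ|/2 = 2.5.
Net area = 30 − 2.5 = 27.5.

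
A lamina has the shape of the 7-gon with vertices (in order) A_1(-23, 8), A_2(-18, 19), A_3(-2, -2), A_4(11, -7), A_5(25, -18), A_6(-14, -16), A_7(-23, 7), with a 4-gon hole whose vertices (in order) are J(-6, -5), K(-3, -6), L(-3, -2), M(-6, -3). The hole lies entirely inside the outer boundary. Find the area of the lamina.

Outer boundary:
Apply the surveyor's formula: 2A = Σ (x_i·y_{i+1} − x_{i+1}·y_i), indices taken mod 7.
Σ = (-293) + (74) + (36) + (-23) + (-652) + (-466) + (-23) = -1347
Area = |Σ|/2 = 673.5.
Hole:
Apply the shoelace (surveyor's) formula: 2A = Σ (x_i·y_{i+1} − x_{i+1}·y_i), indices taken mod 4.
Cross-terms: 21, -12, -3, 12  ⇒  Σ = 18
Area = |Σ|/2 = 9.
Net area = 673.5 − 9 = 664.5.

664.5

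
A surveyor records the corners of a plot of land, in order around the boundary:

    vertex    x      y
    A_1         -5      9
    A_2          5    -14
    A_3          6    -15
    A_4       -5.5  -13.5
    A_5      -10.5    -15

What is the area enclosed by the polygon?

Cross-terms: 25, 9, -163.5, -59.25, -169.5  ⇒  Σ = -358.25
Area = |Σ|/2 = 179.125.

179.125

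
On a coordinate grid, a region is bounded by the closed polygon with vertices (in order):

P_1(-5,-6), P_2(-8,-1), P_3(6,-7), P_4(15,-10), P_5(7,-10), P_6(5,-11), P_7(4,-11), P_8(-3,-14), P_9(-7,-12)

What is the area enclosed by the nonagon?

Cross-terms: -43, 62, 45, -80, -27, -11, -89, -62, -18  ⇒  Σ = -223
Area = |Σ|/2 = 111.5.

111.5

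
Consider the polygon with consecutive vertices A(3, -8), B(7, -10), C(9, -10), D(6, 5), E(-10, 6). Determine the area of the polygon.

Apply the shoelace formula: 2A = Σ (x_i·y_{i+1} − x_{i+1}·y_i), indices taken mod 5.
Σ = (26) + (20) + (105) + (86) + (62) = 299
Area = |Σ|/2 = 149.5.

149.5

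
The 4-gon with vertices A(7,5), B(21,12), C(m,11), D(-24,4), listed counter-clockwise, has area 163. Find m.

0

The doubled signed area Σ (x_i y_{i+1} − x_{i+1} y_i) is linear in m.
With m=0 it equals 326; the coefficient of m is -8 (from the two edges through C).
So -8·m + 326 = 2·163 = 326 ⇒ m = 0.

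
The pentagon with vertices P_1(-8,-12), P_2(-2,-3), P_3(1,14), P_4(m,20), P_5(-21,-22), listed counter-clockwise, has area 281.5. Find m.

-2

The doubled signed area Σ (x_i y_{i+1} − x_{i+1} y_i) is linear in m.
With m=0 it equals 491; the coefficient of m is -36 (from the two edges through P_4).
So -36·m + 491 = 2·281.5 = 563 ⇒ m = -2.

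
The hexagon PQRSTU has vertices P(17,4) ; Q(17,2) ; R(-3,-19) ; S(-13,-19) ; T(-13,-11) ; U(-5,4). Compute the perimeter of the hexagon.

|PQ| = √((0)² + (-2)²) = √4 = 2
|QR| = √((-20)² + (-21)²) = √841 = 29
|RS| = √((-10)² + (0)²) = √100 = 10
|ST| = √((0)² + (8)²) = √64 = 8
|TU| = √((8)² + (15)²) = √289 = 17
|UP| = √((22)² + (0)²) = √484 = 22
Perimeter = 2 + 29 + 10 + 8 + 17 + 22 = 88.

88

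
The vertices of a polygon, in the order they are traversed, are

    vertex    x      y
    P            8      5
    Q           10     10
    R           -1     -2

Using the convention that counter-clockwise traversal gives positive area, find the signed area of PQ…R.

15.5

Apply the shoelace formula: 2A = Σ (x_i·y_{i+1} − x_{i+1}·y_i), indices taken mod 3.
Σ = (30) + (-10) + (11) = 31
Signed area = Σ/2 = 15.5 (positive ⇒ counter-clockwise traversal).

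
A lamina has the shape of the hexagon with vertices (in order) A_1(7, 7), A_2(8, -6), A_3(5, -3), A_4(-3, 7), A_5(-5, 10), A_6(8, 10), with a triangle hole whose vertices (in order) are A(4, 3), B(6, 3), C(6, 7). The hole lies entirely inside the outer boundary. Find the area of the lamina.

98.5

Outer boundary:
Σ = (-98) + (6) + (26) + (5) + (-130) + (-14) = -205
Area = |Σ|/2 = 102.5.
Hole:
A→B: (4)(3) − (6)(3) = -6
B→C: (6)(7) − (6)(3) = 24
C→A: (6)(3) − (4)(7) = -10
Σ = 8
Area = |Σ|/2 = 4.
Net area = 102.5 − 4 = 98.5.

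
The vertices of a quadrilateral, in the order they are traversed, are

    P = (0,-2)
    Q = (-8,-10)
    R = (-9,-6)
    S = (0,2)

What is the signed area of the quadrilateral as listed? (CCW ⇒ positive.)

Apply Gauss's area formula: 2A = Σ (x_i·y_{i+1} − x_{i+1}·y_i), indices taken mod 4.
Cross-terms: -16, -42, -18, 0  ⇒  Σ = -76
Signed area = Σ/2 = -38 (negative ⇒ clockwise traversal).

-38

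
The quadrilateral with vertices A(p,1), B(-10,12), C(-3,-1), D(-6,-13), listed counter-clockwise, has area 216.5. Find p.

14

The doubled signed area Σ (x_i y_{i+1} − x_{i+1} y_i) is linear in p.
With p=0 it equals 83; the coefficient of p is 25 (from the two edges through A).
So 25·p + 83 = 2·216.5 = 433 ⇒ p = 14.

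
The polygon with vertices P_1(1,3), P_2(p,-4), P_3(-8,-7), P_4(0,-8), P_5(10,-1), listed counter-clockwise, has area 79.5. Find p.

Write out the shoelace sum; only the two edges meeting at P_2 involve p:
2·Area = [(1·(-4) − p·3) + (p·(-7) − (-8)·(-4))] + 175
       = -10·p + 139 = 159
⇒ p = -2.

-2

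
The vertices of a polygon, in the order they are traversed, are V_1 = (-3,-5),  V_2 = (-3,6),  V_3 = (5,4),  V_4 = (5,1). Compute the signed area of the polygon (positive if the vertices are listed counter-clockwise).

-56

Σ = (-33) + (-42) + (-15) + (-22) = -112
Signed area = Σ/2 = -56 (negative ⇒ clockwise traversal).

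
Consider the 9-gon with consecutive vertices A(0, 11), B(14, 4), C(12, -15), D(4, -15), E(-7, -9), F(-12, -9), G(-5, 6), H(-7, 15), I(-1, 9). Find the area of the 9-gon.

463.5

A→B: (0)(4) − (14)(11) = -154
B→C: (14)(-15) − (12)(4) = -258
C→D: (12)(-15) − (4)(-15) = -120
D→E: (4)(-9) − (-7)(-15) = -141
E→F: (-7)(-9) − (-12)(-9) = -45
F→G: (-12)(6) − (-5)(-9) = -117
G→H: (-5)(15) − (-7)(6) = -33
H→I: (-7)(9) − (-1)(15) = -48
I→A: (-1)(11) − (0)(9) = -11
Σ = -927
Area = |Σ|/2 = 463.5.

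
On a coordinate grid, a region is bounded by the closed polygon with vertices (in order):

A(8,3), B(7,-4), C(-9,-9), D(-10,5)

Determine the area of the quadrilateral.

Apply the surveyor's formula: 2A = Σ (x_i·y_{i+1} − x_{i+1}·y_i), indices taken mod 4.
Σ = (-53) + (-99) + (-135) + (-70) = -357
Area = |Σ|/2 = 178.5.

178.5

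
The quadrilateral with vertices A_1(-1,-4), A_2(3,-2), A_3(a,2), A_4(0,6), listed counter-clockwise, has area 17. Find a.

The doubled signed area Σ (x_i y_{i+1} − x_{i+1} y_i) is linear in a.
With a=0 it equals 26; the coefficient of a is 8 (from the two edges through A_3).
So 8·a + 26 = 2·17 = 34 ⇒ a = 1.

1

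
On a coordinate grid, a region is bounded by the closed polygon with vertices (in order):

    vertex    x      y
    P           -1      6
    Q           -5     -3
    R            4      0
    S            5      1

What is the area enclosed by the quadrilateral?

Apply the surveyor's formula: 2A = Σ (x_i·y_{i+1} − x_{i+1}·y_i), indices taken mod 4.
Σ = (33) + (12) + (4) + (31) = 80
Area = |Σ|/2 = 40.

40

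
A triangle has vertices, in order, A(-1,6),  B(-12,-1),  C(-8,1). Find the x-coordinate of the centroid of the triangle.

Apply Gauss's area formula. First the cross-terms c_i = x_i·y_{i+1} − x_{i+1}·y_i:
  73, -20, -47  ⇒  2A = 6, A = 3.
Then Σ (x_i + x_{i+1})·c_i = -126, so x̄ = -126 / (6·3) = -7.

-7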